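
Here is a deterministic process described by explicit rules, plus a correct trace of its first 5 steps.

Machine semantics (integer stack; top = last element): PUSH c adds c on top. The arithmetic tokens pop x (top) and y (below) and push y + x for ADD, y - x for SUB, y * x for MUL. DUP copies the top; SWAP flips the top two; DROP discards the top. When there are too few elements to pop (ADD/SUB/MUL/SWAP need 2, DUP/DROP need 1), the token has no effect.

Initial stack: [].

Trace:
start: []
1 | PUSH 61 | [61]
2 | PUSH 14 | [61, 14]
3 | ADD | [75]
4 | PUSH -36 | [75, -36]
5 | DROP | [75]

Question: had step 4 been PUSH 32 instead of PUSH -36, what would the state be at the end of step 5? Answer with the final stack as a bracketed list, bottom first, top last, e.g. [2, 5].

[75]

(re-executing from step 4 with the substitution; state before step 4: [75])
4 | PUSH 32 | [75, 32]
5 | DROP | [75]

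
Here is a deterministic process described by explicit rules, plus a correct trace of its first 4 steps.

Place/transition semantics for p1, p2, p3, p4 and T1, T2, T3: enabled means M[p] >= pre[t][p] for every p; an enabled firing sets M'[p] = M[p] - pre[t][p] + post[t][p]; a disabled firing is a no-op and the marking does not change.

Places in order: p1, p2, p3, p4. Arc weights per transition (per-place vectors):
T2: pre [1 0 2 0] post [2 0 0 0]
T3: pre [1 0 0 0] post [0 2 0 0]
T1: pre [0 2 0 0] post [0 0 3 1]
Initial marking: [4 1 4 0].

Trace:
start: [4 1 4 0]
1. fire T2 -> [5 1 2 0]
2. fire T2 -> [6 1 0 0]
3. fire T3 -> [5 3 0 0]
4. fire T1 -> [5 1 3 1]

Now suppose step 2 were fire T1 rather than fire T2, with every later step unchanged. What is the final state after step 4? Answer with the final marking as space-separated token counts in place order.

(re-executing from step 2 with the substitution; state before step 2: [5 1 2 0])
2. fire T1 -> [5 1 2 0]
3. fire T3 -> [4 3 2 0]
4. fire T1 -> [4 1 5 1]

4 1 5 1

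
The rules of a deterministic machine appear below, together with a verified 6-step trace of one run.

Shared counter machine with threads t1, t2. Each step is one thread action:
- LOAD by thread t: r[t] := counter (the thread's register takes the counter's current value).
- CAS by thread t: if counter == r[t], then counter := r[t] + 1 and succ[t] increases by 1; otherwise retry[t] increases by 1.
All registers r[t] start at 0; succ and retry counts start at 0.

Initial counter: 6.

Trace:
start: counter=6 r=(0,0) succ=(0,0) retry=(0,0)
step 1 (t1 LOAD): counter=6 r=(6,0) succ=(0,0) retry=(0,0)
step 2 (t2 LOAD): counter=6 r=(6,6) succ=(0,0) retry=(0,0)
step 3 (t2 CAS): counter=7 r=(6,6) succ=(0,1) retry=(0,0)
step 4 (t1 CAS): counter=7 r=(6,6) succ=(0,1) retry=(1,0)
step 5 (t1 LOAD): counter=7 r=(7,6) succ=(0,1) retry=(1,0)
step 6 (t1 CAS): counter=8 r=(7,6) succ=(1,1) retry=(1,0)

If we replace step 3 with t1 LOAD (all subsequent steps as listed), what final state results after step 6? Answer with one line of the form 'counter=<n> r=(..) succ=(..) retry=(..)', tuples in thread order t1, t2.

counter=8 r=(7,6) succ=(2,0) retry=(0,0)

(re-executing from step 3 with the substitution; state before step 3: counter=6 r=(6,6) succ=(0,0) retry=(0,0))
step 3 (t1 LOAD): counter=6 r=(6,6) succ=(0,0) retry=(0,0)
step 4 (t1 CAS): counter=7 r=(6,6) succ=(1,0) retry=(0,0)
step 5 (t1 LOAD): counter=7 r=(7,6) succ=(1,0) retry=(0,0)
step 6 (t1 CAS): counter=8 r=(7,6) succ=(2,0) retry=(0,0)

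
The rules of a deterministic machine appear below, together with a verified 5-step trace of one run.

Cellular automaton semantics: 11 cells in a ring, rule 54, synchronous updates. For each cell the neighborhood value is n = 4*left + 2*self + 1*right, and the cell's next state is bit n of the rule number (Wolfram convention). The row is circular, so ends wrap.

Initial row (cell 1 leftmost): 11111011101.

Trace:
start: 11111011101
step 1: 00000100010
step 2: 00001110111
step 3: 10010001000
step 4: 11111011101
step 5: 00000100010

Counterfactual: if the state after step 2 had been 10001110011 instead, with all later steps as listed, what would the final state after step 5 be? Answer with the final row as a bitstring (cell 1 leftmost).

state after step 2 := 10001110011
step 3: 01010001100
step 4: 11111010010
step 5: 00000111111

00000111111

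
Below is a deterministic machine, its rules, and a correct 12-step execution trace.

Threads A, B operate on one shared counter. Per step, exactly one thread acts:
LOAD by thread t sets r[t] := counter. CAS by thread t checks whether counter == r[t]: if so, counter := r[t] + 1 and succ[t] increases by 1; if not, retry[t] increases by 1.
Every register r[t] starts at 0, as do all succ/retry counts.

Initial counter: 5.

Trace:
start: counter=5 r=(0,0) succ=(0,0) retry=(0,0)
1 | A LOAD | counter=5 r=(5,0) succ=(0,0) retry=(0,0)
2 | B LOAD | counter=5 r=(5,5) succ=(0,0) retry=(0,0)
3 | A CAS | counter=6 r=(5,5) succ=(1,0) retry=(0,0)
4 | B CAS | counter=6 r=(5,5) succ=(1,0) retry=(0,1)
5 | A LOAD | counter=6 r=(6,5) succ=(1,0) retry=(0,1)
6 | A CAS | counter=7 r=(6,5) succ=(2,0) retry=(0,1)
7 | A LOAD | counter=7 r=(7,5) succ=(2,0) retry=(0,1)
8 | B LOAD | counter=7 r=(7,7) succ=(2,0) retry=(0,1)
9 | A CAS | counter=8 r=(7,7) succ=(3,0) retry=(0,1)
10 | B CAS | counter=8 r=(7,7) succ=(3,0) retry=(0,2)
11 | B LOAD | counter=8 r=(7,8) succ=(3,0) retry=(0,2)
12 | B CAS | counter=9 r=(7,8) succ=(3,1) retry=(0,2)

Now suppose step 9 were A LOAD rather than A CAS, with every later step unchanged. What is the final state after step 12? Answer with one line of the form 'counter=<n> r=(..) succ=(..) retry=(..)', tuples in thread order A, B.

counter=9 r=(7,8) succ=(2,2) retry=(0,1)

(re-executing from step 9 with the substitution; state before step 9: counter=7 r=(7,7) succ=(2,0) retry=(0,1))
9 | A LOAD | counter=7 r=(7,7) succ=(2,0) retry=(0,1)
10 | B CAS | counter=8 r=(7,7) succ=(2,1) retry=(0,1)
11 | B LOAD | counter=8 r=(7,8) succ=(2,1) retry=(0,1)
12 | B CAS | counter=9 r=(7,8) succ=(2,2) retry=(0,1)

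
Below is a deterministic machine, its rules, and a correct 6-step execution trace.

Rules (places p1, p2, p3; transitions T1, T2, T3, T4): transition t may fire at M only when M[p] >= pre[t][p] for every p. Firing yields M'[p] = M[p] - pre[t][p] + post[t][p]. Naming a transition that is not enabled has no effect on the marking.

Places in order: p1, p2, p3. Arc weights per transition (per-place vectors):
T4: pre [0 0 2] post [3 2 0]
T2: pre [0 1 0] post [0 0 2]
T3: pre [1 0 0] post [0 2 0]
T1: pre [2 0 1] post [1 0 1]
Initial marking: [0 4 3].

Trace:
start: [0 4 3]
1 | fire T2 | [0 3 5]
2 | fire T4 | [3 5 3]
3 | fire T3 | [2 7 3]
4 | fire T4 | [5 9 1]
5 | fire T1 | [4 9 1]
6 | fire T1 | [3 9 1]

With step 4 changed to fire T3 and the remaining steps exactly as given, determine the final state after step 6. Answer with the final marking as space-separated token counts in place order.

1 9 3

(re-executing from step 4 with the substitution; state before step 4: [2 7 3])
4 | fire T3 | [1 9 3]
5 | fire T1 | [1 9 3]
6 | fire T1 | [1 9 3]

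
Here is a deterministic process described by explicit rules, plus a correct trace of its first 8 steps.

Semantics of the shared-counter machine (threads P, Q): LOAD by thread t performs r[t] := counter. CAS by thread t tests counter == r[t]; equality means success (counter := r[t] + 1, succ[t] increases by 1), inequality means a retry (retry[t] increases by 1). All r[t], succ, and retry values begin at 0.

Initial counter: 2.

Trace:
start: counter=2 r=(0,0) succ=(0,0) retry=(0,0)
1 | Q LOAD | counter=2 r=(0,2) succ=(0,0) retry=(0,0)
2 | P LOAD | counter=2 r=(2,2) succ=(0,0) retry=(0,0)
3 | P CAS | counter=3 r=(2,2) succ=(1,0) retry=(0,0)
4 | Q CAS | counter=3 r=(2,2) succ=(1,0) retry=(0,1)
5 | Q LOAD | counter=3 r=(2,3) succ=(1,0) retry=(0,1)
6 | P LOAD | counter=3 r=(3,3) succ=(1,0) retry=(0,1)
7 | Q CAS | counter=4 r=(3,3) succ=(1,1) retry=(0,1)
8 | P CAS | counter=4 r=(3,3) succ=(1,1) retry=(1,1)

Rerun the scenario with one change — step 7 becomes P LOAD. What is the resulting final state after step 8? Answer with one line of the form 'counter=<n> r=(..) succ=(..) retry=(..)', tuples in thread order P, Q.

(re-executing from step 7 with the substitution; state before step 7: counter=3 r=(3,3) succ=(1,0) retry=(0,1))
7 | P LOAD | counter=3 r=(3,3) succ=(1,0) retry=(0,1)
8 | P CAS | counter=4 r=(3,3) succ=(2,0) retry=(0,1)

counter=4 r=(3,3) succ=(2,0) retry=(0,1)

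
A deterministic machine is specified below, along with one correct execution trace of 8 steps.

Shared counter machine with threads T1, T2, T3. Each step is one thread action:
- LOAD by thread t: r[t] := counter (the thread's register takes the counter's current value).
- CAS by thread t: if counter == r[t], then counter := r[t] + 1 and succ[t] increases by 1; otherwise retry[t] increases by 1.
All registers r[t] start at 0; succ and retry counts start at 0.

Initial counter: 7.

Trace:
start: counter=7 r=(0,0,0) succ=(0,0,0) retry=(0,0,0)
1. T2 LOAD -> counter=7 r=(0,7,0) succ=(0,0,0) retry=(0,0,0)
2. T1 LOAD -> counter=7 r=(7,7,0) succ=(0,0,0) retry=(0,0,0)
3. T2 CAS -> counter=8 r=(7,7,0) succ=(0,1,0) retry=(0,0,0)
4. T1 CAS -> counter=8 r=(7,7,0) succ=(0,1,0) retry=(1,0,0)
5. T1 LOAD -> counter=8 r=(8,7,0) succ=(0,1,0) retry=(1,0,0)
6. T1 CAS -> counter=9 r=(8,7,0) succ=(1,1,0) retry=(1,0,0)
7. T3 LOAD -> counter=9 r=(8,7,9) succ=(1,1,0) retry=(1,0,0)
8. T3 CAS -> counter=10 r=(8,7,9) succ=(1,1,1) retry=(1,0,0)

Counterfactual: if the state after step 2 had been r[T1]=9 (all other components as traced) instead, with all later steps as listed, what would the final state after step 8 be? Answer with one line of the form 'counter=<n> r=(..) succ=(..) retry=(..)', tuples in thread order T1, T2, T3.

state after step 2 := counter=7 r=(9,7,0) succ=(0,0,0) retry=(0,0,0)
3. T2 CAS -> counter=8 r=(9,7,0) succ=(0,1,0) retry=(0,0,0)
4. T1 CAS -> counter=8 r=(9,7,0) succ=(0,1,0) retry=(1,0,0)
5. T1 LOAD -> counter=8 r=(8,7,0) succ=(0,1,0) retry=(1,0,0)
6. T1 CAS -> counter=9 r=(8,7,0) succ=(1,1,0) retry=(1,0,0)
7. T3 LOAD -> counter=9 r=(8,7,9) succ=(1,1,0) retry=(1,0,0)
8. T3 CAS -> counter=10 r=(8,7,9) succ=(1,1,1) retry=(1,0,0)

counter=10 r=(8,7,9) succ=(1,1,1) retry=(1,0,0)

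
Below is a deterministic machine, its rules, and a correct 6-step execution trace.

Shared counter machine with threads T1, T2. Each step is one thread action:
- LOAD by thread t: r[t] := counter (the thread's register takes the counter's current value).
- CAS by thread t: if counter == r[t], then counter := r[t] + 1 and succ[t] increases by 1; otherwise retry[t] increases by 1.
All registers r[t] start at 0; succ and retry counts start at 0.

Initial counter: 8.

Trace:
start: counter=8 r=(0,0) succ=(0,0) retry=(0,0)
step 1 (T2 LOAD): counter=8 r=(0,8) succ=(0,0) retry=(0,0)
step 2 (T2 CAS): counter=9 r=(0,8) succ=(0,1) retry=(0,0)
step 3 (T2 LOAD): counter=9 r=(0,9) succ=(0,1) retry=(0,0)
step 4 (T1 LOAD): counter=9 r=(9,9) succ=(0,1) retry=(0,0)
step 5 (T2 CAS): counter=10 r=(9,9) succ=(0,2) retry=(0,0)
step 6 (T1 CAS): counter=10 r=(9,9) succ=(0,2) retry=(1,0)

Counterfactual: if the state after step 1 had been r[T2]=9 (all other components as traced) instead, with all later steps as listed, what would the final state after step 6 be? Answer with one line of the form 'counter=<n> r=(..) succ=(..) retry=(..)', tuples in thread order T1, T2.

counter=9 r=(8,8) succ=(0,1) retry=(1,1)

state after step 1 := counter=8 r=(0,9) succ=(0,0) retry=(0,0)
step 2 (T2 CAS): counter=8 r=(0,9) succ=(0,0) retry=(0,1)
step 3 (T2 LOAD): counter=8 r=(0,8) succ=(0,0) retry=(0,1)
step 4 (T1 LOAD): counter=8 r=(8,8) succ=(0,0) retry=(0,1)
step 5 (T2 CAS): counter=9 r=(8,8) succ=(0,1) retry=(0,1)
step 6 (T1 CAS): counter=9 r=(8,8) succ=(0,1) retry=(1,1)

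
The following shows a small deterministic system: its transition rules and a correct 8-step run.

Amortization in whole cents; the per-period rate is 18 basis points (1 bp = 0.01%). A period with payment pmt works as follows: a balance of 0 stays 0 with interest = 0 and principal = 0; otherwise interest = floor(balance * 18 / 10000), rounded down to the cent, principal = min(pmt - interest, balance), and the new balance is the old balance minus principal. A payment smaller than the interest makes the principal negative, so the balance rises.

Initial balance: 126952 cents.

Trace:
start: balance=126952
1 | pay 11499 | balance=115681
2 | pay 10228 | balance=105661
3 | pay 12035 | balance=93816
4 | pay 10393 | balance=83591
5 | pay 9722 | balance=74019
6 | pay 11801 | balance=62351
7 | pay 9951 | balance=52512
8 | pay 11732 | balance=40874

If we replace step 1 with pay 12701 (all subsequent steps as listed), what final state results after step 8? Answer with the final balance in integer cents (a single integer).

39658

(re-executing from step 1 with the substitution; state before step 1: balance=126952)
1 | pay 12701 | balance=114479
2 | pay 10228 | balance=104457
3 | pay 12035 | balance=92610
4 | pay 10393 | balance=82383
5 | pay 9722 | balance=72809
6 | pay 11801 | balance=61139
7 | pay 9951 | balance=51298
8 | pay 11732 | balance=39658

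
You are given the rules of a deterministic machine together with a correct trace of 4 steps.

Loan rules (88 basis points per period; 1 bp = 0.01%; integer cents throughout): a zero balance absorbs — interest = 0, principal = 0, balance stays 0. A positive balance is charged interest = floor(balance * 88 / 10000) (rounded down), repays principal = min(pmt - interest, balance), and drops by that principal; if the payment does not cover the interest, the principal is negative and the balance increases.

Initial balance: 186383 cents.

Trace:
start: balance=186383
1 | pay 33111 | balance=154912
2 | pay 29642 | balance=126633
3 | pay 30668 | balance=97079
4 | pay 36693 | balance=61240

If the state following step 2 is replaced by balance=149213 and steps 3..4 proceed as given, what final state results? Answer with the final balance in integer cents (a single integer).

84219

state after step 2 := balance=149213
3 | pay 30668 | balance=119858
4 | pay 36693 | balance=84219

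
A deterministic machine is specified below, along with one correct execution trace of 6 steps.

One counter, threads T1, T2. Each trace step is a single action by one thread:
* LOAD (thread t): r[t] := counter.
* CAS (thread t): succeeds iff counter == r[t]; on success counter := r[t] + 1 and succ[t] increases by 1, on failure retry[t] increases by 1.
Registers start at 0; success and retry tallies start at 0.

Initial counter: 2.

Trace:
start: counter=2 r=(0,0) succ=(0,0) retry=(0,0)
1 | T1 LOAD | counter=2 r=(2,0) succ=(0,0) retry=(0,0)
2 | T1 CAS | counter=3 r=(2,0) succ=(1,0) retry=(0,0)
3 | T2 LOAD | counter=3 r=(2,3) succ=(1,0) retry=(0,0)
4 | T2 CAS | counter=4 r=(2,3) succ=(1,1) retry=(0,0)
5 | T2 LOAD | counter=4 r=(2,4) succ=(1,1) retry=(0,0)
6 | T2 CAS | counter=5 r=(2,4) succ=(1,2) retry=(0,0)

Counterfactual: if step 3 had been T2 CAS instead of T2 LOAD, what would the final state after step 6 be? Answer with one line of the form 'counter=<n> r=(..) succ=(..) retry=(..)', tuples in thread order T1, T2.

counter=4 r=(2,3) succ=(1,1) retry=(0,2)

(re-executing from step 3 with the substitution; state before step 3: counter=3 r=(2,0) succ=(1,0) retry=(0,0))
3 | T2 CAS | counter=3 r=(2,0) succ=(1,0) retry=(0,1)
4 | T2 CAS | counter=3 r=(2,0) succ=(1,0) retry=(0,2)
5 | T2 LOAD | counter=3 r=(2,3) succ=(1,0) retry=(0,2)
6 | T2 CAS | counter=4 r=(2,3) succ=(1,1) retry=(0,2)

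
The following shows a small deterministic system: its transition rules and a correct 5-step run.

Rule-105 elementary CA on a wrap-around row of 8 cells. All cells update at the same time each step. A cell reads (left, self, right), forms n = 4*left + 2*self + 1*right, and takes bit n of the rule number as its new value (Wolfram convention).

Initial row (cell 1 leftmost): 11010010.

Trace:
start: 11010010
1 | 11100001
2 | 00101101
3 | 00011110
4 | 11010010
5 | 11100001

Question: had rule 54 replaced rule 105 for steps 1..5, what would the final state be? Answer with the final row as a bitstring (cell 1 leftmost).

00001100

(re-executing steps 1..5 under rule 54; state before step 1: 11010010)
1 | 00111111
2 | 11000000
3 | 00100001
4 | 11110011
5 | 00001100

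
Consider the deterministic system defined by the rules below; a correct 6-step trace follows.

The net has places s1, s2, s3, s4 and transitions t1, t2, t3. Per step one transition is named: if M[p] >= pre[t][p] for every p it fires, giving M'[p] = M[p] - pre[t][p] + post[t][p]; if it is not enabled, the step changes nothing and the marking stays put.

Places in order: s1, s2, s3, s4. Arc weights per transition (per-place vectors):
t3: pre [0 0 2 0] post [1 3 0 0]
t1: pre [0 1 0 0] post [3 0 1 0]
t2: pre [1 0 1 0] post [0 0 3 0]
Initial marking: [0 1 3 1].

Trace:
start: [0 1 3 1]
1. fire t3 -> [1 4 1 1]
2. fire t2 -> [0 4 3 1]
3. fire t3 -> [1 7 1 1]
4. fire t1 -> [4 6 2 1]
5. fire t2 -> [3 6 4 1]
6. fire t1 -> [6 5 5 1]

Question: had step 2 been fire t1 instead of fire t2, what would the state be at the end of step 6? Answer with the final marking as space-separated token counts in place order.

(re-executing from step 2 with the substitution; state before step 2: [1 4 1 1])
2. fire t1 -> [4 3 2 1]
3. fire t3 -> [5 6 0 1]
4. fire t1 -> [8 5 1 1]
5. fire t2 -> [7 5 3 1]
6. fire t1 -> [10 4 4 1]

10 4 4 1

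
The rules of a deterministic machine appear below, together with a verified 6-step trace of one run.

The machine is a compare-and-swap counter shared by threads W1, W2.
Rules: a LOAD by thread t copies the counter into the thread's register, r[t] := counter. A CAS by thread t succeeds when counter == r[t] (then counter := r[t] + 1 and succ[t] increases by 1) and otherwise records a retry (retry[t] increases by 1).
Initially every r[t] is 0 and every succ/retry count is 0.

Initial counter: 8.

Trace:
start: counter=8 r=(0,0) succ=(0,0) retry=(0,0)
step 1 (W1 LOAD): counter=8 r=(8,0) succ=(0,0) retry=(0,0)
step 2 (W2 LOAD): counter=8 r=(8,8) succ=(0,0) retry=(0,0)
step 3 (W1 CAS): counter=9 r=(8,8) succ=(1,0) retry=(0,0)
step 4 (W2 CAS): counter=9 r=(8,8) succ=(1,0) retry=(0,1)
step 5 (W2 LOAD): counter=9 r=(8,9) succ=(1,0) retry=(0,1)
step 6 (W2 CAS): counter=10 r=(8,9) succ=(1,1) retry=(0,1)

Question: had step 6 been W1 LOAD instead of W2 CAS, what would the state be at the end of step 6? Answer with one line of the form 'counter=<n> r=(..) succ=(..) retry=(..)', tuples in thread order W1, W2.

counter=9 r=(9,9) succ=(1,0) retry=(0,1)

(re-executing from step 6 with the substitution; state before step 6: counter=9 r=(8,9) succ=(1,0) retry=(0,1))
step 6 (W1 LOAD): counter=9 r=(9,9) succ=(1,0) retry=(0,1)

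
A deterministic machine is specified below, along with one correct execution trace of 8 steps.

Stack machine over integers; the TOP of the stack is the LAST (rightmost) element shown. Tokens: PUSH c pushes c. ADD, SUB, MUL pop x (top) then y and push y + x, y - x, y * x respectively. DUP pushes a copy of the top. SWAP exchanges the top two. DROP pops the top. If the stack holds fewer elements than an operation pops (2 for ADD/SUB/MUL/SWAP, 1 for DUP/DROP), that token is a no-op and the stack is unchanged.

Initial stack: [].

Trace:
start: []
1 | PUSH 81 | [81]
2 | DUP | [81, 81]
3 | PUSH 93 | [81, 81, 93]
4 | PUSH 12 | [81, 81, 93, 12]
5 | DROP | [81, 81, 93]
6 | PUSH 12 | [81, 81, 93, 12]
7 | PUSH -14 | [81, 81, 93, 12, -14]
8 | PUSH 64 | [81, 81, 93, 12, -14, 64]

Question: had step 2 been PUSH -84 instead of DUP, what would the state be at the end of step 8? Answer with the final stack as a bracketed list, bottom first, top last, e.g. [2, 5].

[81, -84, 93, 12, -14, 64]

(re-executing from step 2 with the substitution; state before step 2: [81])
2 | PUSH -84 | [81, -84]
3 | PUSH 93 | [81, -84, 93]
4 | PUSH 12 | [81, -84, 93, 12]
5 | DROP | [81, -84, 93]
6 | PUSH 12 | [81, -84, 93, 12]
7 | PUSH -14 | [81, -84, 93, 12, -14]
8 | PUSH 64 | [81, -84, 93, 12, -14, 64]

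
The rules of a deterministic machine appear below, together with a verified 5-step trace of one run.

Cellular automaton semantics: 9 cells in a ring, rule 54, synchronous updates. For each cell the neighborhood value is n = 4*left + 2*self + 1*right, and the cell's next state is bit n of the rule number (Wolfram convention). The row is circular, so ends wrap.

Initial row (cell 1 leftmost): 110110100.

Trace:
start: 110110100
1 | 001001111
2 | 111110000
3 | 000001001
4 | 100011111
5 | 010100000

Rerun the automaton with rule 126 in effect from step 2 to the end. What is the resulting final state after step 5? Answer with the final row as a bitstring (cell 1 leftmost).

110111111

(re-executing steps 2..5 under rule 126; state before step 2: 001001111)
2 | 111111001
3 | 000001111
4 | 100011001
5 | 110111111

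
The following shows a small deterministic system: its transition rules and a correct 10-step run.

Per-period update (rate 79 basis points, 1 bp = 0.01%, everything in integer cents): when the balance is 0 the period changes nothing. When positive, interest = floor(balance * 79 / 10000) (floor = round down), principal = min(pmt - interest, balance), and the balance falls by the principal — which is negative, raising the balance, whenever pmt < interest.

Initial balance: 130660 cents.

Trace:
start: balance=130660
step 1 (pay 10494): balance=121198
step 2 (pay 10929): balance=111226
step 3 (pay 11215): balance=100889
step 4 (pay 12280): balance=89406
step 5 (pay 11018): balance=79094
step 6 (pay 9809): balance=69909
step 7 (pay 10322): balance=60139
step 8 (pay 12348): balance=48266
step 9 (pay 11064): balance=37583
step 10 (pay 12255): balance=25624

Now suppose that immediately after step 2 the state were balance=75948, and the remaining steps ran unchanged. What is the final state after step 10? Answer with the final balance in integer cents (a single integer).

state after step 2 := balance=75948
step 3 (pay 11215): balance=65332
step 4 (pay 12280): balance=53568
step 5 (pay 11018): balance=42973
step 6 (pay 9809): balance=33503
step 7 (pay 10322): balance=23445
step 8 (pay 12348): balance=11282
step 9 (pay 11064): balance=307
step 10 (pay 12255): balance=0

0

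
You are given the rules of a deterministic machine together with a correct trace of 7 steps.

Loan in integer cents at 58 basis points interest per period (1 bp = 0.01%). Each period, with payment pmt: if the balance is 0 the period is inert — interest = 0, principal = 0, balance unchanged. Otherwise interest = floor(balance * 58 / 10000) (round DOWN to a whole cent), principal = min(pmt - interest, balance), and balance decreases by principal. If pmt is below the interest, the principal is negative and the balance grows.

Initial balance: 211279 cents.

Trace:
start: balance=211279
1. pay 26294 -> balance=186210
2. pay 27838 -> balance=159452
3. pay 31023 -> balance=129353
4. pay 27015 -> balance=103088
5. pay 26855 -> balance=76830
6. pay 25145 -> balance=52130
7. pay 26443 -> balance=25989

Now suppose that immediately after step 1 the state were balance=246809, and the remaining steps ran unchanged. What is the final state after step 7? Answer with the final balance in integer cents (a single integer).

state after step 1 := balance=246809
2. pay 27838 -> balance=220402
3. pay 31023 -> balance=190657
4. pay 27015 -> balance=164747
5. pay 26855 -> balance=138847
6. pay 25145 -> balance=114507
7. pay 26443 -> balance=88728

88728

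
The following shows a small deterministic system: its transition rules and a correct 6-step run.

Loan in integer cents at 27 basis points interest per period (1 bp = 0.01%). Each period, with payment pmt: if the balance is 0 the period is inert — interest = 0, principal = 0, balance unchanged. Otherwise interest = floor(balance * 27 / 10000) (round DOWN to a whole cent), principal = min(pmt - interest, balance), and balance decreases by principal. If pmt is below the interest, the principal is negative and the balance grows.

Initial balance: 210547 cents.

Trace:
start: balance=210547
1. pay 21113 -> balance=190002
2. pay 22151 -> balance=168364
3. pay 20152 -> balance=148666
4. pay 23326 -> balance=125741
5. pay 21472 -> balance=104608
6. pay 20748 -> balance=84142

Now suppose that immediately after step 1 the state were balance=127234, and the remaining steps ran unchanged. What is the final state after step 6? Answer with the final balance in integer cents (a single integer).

state after step 1 := balance=127234
2. pay 22151 -> balance=105426
3. pay 20152 -> balance=85558
4. pay 23326 -> balance=62463
5. pay 21472 -> balance=41159
6. pay 20748 -> balance=20522

20522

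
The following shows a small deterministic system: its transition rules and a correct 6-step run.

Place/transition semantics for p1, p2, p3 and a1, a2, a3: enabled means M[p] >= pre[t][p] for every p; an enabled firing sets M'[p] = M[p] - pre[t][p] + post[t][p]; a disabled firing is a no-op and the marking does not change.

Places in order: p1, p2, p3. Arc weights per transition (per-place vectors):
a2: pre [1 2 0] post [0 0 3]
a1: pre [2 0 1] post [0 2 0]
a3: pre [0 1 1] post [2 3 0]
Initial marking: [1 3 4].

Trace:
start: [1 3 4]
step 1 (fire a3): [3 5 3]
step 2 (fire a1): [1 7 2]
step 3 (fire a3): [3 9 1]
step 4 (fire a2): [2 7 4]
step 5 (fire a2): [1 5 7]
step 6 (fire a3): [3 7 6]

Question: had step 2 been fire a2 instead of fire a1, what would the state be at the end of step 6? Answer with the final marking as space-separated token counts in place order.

(re-executing from step 2 with the substitution; state before step 2: [3 5 3])
step 2 (fire a2): [2 3 6]
step 3 (fire a3): [4 5 5]
step 4 (fire a2): [3 3 8]
step 5 (fire a2): [2 1 11]
step 6 (fire a3): [4 3 10]

4 3 10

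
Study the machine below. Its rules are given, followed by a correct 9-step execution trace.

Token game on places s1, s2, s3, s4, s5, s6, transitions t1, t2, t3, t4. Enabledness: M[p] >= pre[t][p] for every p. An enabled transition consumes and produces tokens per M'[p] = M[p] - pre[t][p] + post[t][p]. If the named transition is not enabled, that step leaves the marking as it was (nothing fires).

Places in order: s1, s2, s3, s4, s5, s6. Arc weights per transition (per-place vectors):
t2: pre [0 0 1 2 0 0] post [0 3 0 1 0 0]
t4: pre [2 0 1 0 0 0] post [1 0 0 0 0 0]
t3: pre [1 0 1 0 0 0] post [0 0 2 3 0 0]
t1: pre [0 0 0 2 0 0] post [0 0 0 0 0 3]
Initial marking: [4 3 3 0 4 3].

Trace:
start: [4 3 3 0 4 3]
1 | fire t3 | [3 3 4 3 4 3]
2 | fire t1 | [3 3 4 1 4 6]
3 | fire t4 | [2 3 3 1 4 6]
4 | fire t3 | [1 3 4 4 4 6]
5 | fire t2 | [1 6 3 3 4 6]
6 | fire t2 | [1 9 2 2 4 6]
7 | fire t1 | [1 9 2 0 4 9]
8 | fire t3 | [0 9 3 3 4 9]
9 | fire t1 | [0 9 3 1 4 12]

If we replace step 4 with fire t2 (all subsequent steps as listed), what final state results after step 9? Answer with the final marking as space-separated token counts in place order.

1 3 4 2 4 9

(re-executing from step 4 with the substitution; state before step 4: [2 3 3 1 4 6])
4 | fire t2 | [2 3 3 1 4 6]
5 | fire t2 | [2 3 3 1 4 6]
6 | fire t2 | [2 3 3 1 4 6]
7 | fire t1 | [2 3 3 1 4 6]
8 | fire t3 | [1 3 4 4 4 6]
9 | fire t1 | [1 3 4 2 4 9]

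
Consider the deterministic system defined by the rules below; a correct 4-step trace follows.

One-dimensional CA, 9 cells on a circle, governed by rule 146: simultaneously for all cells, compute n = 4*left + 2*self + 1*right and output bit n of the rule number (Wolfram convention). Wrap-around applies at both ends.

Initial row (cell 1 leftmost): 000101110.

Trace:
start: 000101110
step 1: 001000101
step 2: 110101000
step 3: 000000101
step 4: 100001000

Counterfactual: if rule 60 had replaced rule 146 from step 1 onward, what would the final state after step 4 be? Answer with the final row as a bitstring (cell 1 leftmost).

111101100

(re-executing steps 1..4 under rule 60; state before step 1: 000101110)
step 1: 000111001
step 2: 100100101
step 3: 010110111
step 4: 111101100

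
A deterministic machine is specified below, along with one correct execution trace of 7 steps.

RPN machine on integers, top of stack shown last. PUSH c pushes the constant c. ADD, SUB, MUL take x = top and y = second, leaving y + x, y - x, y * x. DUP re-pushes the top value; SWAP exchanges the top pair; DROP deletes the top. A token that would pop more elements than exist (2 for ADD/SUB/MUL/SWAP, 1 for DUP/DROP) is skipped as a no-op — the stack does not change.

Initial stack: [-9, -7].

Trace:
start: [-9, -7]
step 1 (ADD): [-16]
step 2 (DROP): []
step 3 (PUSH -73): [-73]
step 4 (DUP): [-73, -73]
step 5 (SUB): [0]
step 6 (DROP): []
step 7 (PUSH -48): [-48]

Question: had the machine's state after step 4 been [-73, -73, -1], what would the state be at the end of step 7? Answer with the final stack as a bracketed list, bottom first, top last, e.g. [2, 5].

[-73, -48]

state after step 4 := [-73, -73, -1]
step 5 (SUB): [-73, -72]
step 6 (DROP): [-73]
step 7 (PUSH -48): [-73, -48]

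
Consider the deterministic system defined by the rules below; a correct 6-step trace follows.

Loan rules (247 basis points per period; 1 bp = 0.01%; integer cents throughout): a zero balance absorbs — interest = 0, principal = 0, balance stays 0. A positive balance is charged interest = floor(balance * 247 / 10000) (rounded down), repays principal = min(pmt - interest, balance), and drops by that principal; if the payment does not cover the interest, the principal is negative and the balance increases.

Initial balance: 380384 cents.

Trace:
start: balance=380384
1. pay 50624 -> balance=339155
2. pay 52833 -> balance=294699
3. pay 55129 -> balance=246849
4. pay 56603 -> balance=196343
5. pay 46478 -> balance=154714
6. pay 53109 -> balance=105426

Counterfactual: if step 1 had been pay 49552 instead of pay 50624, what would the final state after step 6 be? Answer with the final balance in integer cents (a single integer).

(re-executing from step 1 with the substitution; state before step 1: balance=380384)
1. pay 49552 -> balance=340227
2. pay 52833 -> balance=295797
3. pay 55129 -> balance=247974
4. pay 56603 -> balance=197495
5. pay 46478 -> balance=155895
6. pay 53109 -> balance=106636

106636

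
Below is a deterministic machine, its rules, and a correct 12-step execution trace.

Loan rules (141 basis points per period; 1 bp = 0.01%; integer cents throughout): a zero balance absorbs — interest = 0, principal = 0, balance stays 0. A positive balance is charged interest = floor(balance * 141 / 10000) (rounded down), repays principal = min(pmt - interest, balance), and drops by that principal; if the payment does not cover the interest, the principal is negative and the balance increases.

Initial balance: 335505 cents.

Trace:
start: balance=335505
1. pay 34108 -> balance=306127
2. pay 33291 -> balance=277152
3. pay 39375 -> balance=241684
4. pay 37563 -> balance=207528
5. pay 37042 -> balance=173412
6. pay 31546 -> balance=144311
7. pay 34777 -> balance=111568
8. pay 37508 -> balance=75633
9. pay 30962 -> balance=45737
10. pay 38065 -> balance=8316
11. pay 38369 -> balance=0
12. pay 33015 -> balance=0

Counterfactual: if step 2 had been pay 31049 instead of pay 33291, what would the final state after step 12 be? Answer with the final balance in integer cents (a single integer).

(re-executing from step 2 with the substitution; state before step 2: balance=306127)
2. pay 31049 -> balance=279394
3. pay 39375 -> balance=243958
4. pay 37563 -> balance=209834
5. pay 37042 -> balance=175750
6. pay 31546 -> balance=146682
7. pay 34777 -> balance=113973
8. pay 37508 -> balance=78072
9. pay 30962 -> balance=48210
10. pay 38065 -> balance=10824
11. pay 38369 -> balance=0
12. pay 33015 -> balance=0

0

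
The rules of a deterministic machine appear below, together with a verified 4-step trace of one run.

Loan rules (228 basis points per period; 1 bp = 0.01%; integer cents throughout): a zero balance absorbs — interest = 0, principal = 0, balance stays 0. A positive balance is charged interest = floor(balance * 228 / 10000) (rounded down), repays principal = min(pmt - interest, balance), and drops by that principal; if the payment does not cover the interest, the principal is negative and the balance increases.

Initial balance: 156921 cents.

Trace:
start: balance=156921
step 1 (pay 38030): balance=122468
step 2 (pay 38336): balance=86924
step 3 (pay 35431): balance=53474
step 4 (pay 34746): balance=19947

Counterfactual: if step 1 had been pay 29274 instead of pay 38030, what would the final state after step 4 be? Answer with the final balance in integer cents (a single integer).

29316

(re-executing from step 1 with the substitution; state before step 1: balance=156921)
step 1 (pay 29274): balance=131224
step 2 (pay 38336): balance=95879
step 3 (pay 35431): balance=62634
step 4 (pay 34746): balance=29316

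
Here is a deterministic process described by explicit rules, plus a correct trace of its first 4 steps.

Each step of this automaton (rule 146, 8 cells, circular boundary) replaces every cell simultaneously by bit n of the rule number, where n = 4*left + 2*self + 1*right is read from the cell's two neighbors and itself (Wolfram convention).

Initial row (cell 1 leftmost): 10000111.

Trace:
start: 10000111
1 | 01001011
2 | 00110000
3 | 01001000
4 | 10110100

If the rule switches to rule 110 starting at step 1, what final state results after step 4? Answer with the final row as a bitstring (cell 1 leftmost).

11111100

(re-executing steps 1..4 under rule 110; state before step 1: 10000111)
1 | 10001100
2 | 10011101
3 | 10110111
4 | 11111100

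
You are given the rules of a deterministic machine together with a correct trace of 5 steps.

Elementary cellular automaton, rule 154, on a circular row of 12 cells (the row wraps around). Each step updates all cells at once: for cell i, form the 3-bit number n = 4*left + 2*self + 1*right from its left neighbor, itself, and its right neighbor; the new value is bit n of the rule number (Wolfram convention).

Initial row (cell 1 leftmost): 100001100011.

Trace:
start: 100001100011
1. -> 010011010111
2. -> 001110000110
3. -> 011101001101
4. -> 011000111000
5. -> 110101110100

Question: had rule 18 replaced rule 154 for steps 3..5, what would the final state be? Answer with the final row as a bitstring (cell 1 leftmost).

010000000001

(re-executing steps 3..5 under rule 18; state before step 3: 001110000110)
3. -> 010001001001
4. -> 001010110110
5. -> 010000000001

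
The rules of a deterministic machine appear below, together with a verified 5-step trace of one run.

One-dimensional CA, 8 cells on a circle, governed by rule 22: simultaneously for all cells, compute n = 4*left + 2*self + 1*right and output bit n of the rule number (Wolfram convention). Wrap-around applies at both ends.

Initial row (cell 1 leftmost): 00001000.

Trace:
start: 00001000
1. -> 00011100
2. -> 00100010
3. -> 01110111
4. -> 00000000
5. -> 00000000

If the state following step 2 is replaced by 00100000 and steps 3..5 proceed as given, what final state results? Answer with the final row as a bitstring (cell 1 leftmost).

11011101

state after step 2 := 00100000
3. -> 01110000
4. -> 10001000
5. -> 11011101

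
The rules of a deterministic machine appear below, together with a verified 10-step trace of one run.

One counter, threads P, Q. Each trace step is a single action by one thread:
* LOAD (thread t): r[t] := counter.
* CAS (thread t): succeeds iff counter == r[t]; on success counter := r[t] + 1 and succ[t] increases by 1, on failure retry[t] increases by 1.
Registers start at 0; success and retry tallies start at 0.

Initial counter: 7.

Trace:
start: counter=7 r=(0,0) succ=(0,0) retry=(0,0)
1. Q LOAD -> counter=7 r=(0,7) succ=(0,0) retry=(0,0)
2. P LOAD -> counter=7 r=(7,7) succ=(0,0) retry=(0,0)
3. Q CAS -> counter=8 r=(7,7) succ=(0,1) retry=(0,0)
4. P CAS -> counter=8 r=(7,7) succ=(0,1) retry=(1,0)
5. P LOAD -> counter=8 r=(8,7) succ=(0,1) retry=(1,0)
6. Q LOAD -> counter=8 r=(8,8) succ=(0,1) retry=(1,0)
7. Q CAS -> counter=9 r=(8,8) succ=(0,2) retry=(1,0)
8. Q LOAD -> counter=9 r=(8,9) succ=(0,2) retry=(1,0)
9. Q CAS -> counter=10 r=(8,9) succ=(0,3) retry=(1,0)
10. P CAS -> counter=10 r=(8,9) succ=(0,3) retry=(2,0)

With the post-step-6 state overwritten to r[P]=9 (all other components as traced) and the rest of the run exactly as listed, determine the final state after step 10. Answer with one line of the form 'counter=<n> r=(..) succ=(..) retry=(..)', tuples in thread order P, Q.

state after step 6 := counter=8 r=(9,8) succ=(0,1) retry=(1,0)
7. Q CAS -> counter=9 r=(9,8) succ=(0,2) retry=(1,0)
8. Q LOAD -> counter=9 r=(9,9) succ=(0,2) retry=(1,0)
9. Q CAS -> counter=10 r=(9,9) succ=(0,3) retry=(1,0)
10. P CAS -> counter=10 r=(9,9) succ=(0,3) retry=(2,0)

counter=10 r=(9,9) succ=(0,3) retry=(2,0)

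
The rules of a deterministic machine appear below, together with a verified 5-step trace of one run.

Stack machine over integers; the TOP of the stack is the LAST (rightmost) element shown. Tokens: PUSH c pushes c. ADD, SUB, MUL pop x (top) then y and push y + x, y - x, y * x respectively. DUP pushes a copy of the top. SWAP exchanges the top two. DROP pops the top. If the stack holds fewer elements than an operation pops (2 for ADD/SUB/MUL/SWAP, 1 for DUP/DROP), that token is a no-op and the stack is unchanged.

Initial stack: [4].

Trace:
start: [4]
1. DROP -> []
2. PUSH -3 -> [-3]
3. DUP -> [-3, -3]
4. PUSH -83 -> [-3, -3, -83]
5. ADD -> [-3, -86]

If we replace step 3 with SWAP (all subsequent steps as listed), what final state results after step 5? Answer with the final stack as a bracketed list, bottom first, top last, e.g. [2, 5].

(re-executing from step 3 with the substitution; state before step 3: [-3])
3. SWAP -> [-3]
4. PUSH -83 -> [-3, -83]
5. ADD -> [-86]

[-86]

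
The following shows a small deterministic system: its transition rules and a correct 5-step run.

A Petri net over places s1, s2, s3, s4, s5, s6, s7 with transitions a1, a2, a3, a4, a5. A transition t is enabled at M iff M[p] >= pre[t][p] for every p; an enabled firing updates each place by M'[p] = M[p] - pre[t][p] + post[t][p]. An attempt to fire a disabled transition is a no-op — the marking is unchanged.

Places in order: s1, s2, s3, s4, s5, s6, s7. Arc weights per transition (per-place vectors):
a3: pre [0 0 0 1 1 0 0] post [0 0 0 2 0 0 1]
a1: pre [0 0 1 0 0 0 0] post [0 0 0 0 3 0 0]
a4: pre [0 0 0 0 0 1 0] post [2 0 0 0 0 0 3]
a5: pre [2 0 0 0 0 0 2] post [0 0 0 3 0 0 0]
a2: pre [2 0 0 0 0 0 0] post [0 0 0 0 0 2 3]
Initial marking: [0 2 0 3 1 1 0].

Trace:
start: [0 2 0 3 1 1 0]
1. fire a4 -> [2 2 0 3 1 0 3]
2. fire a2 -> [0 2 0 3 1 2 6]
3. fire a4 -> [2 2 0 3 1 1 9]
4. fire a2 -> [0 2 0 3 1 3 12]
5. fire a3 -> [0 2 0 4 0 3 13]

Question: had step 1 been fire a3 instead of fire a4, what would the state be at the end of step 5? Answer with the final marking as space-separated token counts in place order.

0 2 0 4 0 2 7

(re-executing from step 1 with the substitution; state before step 1: [0 2 0 3 1 1 0])
1. fire a3 -> [0 2 0 4 0 1 1]
2. fire a2 -> [0 2 0 4 0 1 1]
3. fire a4 -> [2 2 0 4 0 0 4]
4. fire a2 -> [0 2 0 4 0 2 7]
5. fire a3 -> [0 2 0 4 0 2 7]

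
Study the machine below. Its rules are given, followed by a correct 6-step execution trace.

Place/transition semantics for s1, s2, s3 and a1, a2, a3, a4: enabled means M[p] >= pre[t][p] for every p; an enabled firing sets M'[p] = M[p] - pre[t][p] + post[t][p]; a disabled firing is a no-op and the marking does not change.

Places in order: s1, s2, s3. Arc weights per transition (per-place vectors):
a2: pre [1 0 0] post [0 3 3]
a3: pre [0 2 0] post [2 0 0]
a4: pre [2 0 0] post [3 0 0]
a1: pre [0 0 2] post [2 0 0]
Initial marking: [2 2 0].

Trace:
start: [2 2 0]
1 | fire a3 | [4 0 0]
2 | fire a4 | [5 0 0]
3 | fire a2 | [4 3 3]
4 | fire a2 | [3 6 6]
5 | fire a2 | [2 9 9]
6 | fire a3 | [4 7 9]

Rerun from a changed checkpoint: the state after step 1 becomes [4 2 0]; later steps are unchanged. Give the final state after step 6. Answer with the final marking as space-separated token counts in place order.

4 9 9

state after step 1 := [4 2 0]
2 | fire a4 | [5 2 0]
3 | fire a2 | [4 5 3]
4 | fire a2 | [3 8 6]
5 | fire a2 | [2 11 9]
6 | fire a3 | [4 9 9]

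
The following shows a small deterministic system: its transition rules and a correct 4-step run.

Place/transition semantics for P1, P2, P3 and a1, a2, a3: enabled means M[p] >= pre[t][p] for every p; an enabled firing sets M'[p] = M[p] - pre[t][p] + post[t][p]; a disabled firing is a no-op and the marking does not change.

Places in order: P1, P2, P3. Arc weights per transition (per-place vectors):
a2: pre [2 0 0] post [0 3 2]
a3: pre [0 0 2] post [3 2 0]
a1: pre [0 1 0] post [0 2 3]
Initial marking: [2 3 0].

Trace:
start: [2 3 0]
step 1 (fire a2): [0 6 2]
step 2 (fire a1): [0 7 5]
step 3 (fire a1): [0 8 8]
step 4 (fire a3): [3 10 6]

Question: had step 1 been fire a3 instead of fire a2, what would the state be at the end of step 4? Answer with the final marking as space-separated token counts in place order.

(re-executing from step 1 with the substitution; state before step 1: [2 3 0])
step 1 (fire a3): [2 3 0]
step 2 (fire a1): [2 4 3]
step 3 (fire a1): [2 5 6]
step 4 (fire a3): [5 7 4]

5 7 4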